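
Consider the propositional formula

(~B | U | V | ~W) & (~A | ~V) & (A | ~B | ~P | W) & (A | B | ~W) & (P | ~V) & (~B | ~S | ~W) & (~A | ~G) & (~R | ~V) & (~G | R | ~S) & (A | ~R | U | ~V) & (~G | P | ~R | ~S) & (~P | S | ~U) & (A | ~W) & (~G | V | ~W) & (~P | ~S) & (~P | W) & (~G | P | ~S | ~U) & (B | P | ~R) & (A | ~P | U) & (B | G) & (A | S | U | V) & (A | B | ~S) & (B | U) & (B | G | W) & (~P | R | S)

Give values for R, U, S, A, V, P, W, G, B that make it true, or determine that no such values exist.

Set R = True.
  then (~R | ~V) forces V = False.
Set U = False.
  then (B | U) forces B = True.
  then (~B | U | V | ~W) forces W = False.
  then (~P | W) forces P = False.
Set S = True.
  then (~G | P | ~R | ~S) forces G = False.
Set A = False.
All clauses satisfied.

R = True, U = False, S = True, A = False, V = False, P = False, W = False, G = False, B = True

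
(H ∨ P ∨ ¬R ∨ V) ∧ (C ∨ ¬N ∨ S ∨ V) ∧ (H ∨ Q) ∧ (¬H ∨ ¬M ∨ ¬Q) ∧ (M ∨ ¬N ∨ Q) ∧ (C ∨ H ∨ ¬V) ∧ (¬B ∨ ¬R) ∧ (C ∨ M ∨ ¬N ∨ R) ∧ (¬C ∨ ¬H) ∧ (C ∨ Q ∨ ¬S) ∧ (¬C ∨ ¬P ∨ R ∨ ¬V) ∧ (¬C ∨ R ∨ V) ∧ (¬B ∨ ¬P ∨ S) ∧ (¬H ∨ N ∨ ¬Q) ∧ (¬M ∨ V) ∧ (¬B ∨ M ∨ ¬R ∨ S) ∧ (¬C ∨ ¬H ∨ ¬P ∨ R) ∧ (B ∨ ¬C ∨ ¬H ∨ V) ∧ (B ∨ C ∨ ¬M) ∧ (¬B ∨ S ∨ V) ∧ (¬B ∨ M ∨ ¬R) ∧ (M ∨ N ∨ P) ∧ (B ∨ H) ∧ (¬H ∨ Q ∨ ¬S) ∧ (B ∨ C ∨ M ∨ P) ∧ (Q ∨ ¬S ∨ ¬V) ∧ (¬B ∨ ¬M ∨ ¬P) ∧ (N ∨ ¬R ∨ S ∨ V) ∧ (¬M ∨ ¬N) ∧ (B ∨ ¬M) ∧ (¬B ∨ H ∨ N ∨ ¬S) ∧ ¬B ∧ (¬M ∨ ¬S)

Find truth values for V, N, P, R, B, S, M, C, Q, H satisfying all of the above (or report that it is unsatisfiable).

V = True, N = False, P = True, R = True, B = False, S = False, M = False, C = False, Q = False, H = True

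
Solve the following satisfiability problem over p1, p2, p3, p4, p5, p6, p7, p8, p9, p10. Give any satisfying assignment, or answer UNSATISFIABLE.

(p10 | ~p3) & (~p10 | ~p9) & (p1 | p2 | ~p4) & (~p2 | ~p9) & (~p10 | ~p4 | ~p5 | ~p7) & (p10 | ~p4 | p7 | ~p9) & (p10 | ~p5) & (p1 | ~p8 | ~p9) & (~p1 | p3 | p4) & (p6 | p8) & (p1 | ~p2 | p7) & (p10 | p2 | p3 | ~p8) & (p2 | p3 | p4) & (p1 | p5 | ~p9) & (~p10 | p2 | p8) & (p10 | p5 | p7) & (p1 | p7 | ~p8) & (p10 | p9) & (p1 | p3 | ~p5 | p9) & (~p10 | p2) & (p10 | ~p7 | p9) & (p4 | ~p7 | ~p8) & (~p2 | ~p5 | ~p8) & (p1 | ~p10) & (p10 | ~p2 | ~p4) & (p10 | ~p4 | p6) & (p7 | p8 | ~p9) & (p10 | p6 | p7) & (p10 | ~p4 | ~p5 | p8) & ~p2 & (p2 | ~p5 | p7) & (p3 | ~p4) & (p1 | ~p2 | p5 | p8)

UNSATISFIABLE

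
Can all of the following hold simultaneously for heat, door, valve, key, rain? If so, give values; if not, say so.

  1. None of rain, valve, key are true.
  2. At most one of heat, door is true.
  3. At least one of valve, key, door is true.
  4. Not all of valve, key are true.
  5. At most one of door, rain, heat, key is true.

heat = False, door = True, valve = False, key = False, rain = False

  (1) {rain, valve, key}: 0 true — none ✓
  (2) {heat, door}: 1 true — at most one ✓
  (3) {valve, key, door}: 1 true — at least one ✓
  (4) {valve, key}: 0/2 true — not all ✓
  (5) {door, rain, heat, key}: 1 true — at most one ✓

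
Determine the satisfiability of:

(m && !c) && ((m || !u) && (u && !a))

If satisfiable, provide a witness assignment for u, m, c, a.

u = True, m = True, c = False, a = False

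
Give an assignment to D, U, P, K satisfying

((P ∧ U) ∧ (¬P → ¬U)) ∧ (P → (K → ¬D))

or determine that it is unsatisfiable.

D: False, U: True, P: True, K: False

  (P ∧ U) ∧ (¬P → ¬U) = True
    P ∧ U = True
    ¬P → ¬U = True
      ¬P = False
      ¬U = False
  P → (K → ¬D) = True
    K → ¬D = True
      ¬D = True
Both conjuncts True, so the formula holds.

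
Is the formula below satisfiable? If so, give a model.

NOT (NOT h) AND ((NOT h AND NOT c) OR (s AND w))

c = True; s = True; h = True; w = True

  NOT (NOT h) = True
    NOT h = False
  (NOT h AND NOT c) OR (s AND w) = True
    NOT h AND NOT c = False
      NOT h = False
      NOT c = False
    s AND w = True
Both conjuncts True, so the formula holds.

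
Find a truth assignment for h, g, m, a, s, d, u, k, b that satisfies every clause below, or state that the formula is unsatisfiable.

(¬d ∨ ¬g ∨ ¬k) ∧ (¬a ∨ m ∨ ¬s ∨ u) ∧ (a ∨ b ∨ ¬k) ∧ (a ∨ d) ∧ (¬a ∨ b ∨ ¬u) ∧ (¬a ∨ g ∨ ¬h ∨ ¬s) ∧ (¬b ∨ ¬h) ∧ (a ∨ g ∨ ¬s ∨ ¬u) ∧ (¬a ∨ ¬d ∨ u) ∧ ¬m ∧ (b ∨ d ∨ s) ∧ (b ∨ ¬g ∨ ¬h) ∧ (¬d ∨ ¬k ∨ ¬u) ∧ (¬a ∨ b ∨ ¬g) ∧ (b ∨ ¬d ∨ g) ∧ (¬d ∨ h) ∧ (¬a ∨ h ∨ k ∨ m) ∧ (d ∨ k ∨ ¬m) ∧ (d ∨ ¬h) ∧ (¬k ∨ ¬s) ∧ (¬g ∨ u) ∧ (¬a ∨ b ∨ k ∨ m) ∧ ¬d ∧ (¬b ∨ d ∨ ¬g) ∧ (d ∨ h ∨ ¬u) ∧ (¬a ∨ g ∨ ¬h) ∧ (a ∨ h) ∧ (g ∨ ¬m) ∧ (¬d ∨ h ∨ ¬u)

Unit clause (¬m) forces m = False.
Unit clause (¬d) forces d = False.
In (a ∨ d) only a is left, so a = True.
In (d ∨ ¬h) only ¬h is left, so h = False.
In (d ∨ h ∨ ¬u) only ¬u is left, so u = False.
In (¬a ∨ m ∨ ¬s ∨ u) only ¬s is left, so s = False.
In (b ∨ d ∨ s) only b is left, so b = True.
In (¬a ∨ h ∨ k ∨ m) only k is left, so k = True.
In (¬g ∨ u) only ¬g is left, so g = False.
All clauses satisfied.

h: False; g: False; m: False; a: True; s: False; d: False; u: False; k: True; b: True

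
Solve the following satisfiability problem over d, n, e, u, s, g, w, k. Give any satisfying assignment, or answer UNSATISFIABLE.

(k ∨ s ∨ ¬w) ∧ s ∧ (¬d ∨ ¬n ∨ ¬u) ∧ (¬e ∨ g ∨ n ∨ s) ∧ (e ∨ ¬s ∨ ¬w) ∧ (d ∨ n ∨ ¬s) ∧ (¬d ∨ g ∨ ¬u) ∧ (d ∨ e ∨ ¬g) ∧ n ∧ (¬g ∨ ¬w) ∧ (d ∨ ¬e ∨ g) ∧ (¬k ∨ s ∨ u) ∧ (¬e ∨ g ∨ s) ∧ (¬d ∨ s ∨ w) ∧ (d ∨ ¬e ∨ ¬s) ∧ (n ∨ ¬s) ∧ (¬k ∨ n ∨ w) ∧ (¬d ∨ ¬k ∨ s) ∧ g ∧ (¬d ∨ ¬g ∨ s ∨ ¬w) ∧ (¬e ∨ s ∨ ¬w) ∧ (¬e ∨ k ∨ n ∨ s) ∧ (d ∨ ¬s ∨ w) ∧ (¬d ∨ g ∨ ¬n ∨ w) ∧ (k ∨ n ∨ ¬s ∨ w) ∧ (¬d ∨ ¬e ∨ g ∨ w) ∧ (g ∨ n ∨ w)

Unit clause (s) forces s = True.
Unit clause (n) forces n = True.
Unit clause (g) forces g = True.
In (¬g ∨ ¬w) only ¬w is left, so w = False.
In (d ∨ ¬s ∨ w) only d is left, so d = True.
In (¬d ∨ ¬n ∨ ¬u) only ¬u is left, so u = False.
Set e = True.
Set k = False.
All clauses satisfied.

d=T; n=T; e=T; u=F; s=T; g=T; w=F; k=F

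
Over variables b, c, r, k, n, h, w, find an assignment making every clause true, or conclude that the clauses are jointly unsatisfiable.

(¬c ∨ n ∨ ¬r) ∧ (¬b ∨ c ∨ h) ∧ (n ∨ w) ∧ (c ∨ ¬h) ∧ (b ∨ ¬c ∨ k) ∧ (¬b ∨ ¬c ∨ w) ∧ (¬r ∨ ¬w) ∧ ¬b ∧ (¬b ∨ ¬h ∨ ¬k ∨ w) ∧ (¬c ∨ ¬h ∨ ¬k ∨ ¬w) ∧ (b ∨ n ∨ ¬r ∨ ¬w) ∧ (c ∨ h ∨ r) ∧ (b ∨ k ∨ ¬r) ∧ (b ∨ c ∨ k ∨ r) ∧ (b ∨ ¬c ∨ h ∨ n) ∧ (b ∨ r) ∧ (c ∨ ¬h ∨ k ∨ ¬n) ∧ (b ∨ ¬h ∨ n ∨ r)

b: False, c: False, r: True, k: True, n: True, h: False, w: False

Unit clause (¬b) forces b = False.
In (b ∨ r) only r is left, so r = True.
In (¬r ∨ ¬w) only ¬w is left, so w = False.
In (b ∨ k ∨ ¬r) only k is left, so k = True.
In (n ∨ w) only n is left, so n = True.
Set c = False.
  then (c ∨ ¬h) forces h = False.
All clauses satisfied.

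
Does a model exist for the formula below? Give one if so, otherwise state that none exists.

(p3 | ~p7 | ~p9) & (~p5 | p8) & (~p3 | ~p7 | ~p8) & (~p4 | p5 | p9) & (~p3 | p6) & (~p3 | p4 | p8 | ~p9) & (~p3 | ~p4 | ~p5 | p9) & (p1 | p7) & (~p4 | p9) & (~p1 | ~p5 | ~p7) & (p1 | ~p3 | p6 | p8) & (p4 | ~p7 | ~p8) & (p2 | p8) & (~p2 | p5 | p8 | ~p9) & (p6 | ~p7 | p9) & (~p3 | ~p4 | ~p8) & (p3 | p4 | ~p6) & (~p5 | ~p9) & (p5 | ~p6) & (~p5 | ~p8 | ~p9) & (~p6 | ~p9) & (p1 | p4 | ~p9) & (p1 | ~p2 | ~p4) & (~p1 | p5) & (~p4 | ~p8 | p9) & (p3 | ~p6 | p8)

Set p1 = True.
  then (~p1 | p5) forces p5 = True.
  then (~p5 | p8) forces p8 = True.
  then (~p1 | ~p5 | ~p7) forces p7 = False.
  then (~p5 | ~p9) forces p9 = False.
  then (~p4 | ~p8 | p9) forces p4 = False.
Set p2 = False.
Set p3 = True.
  then (~p3 | p6) forces p6 = True.
All clauses satisfied.

p1: True, p2: False, p3: True, p4: False, p5: True, p6: True, p7: False, p8: True, p9: False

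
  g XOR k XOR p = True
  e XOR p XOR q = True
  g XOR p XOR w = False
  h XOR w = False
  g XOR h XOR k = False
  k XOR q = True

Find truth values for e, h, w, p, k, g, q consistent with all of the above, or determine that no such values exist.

e = False; h = True; w = True; p = False; k = False; g = True; q = True

g XOR k XOR p = T XOR F XOR F = True ✓
e XOR p XOR q = F XOR F XOR T = True ✓
g XOR p XOR w = T XOR F XOR T = False ✓
h XOR w = T XOR T = False ✓
g XOR h XOR k = T XOR T XOR F = False ✓
k XOR q = F XOR T = True ✓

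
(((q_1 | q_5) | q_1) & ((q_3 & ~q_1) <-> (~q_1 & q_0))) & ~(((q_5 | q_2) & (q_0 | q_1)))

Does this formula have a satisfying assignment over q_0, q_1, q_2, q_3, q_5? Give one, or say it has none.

q_0: False, q_1: True, q_2: False, q_3: False, q_5: False

  ((q_1 | q_5) | q_1) & ((q_3 & ~q_1) <-> (~q_1 & q_0)) = True
    (q_1 | q_5) | q_1 = True
      q_1 | q_5 = True
    (q_3 & ~q_1) <-> (~q_1 & q_0) = True
      q_3 & ~q_1 = False
        ~q_1 = False
      ~q_1 & q_0 = False
        ~q_1 = False
  ~(((q_5 | q_2) & (q_0 | q_1))) = True
    (q_5 | q_2) & (q_0 | q_1) = False
      q_5 | q_2 = False
      q_0 | q_1 = True
Both conjuncts True, so the formula holds.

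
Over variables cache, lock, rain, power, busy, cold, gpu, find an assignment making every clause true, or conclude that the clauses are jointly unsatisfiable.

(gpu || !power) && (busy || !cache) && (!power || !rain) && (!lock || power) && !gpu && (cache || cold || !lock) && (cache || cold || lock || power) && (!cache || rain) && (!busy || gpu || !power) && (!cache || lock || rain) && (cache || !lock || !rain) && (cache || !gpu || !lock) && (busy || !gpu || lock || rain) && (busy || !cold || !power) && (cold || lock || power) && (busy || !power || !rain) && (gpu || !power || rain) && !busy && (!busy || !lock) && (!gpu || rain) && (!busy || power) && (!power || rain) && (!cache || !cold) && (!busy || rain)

cache = False; lock = False; rain = False; power = False; busy = False; cold = True; gpu = False

Unit clause (!gpu) forces gpu = False.
Unit clause (!busy) forces busy = False.
In (gpu || !power) only !power is left, so power = False.
In (busy || !cache) only !cache is left, so cache = False.
In (!lock || power) only !lock is left, so lock = False.
In (cache || cold || lock || power) only cold is left, so cold = True.
Set rain = False.
All clauses satisfied.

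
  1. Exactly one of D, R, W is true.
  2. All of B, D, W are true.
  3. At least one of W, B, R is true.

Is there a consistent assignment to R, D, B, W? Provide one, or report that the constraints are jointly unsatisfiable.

Case W = True:
  (1) with W=T forces D = False.
  Constraint (2) is violated (D=F) — contradiction.
Case W = False:
  Constraint (2) is violated (W=F) — contradiction.
Both cases fail — unsatisfiable.

Unsatisfiable — no assignment works.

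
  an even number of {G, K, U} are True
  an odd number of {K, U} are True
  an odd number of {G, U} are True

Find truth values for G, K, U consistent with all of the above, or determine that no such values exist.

G = True; K = True; U = False

{G, K, U}: 2 true → even ✓
{K, U}: 1 true → odd ✓
{G, U}: 1 true → odd ✓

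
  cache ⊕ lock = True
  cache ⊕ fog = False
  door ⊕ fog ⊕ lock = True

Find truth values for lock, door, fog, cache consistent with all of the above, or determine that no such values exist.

lock: True; door: False; fog: False; cache: False

cache ⊕ lock = F ⊕ T = True ✓
cache ⊕ fog = F ⊕ F = False ✓
door ⊕ fog ⊕ lock = F ⊕ F ⊕ T = True ✓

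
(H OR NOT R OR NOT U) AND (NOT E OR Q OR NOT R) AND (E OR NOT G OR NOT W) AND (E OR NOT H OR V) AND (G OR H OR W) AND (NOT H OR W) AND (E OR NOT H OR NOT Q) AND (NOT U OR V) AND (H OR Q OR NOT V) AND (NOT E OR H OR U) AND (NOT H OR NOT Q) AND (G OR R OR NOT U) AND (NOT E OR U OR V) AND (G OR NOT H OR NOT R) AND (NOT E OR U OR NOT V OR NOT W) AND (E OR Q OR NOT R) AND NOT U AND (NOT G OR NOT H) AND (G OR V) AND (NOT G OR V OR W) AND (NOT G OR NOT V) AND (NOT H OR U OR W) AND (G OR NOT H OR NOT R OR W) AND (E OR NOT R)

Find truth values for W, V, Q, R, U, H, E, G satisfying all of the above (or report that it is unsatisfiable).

Unit clause (NOT U) forces U = False.
Try W = False:
  (NOT H OR W) forces H = False.
  (G OR H OR W) forces G = True.
  (NOT E OR H OR U) forces E = False.
  (NOT G OR V OR W) forces V = True.
  clause (NOT G OR NOT V) is falsified — backtrack.
So W = True.
Set V = True.
  then (NOT E OR U OR NOT V OR NOT W) forces E = False.
  then (NOT G OR NOT V) forces G = False.
  then (E OR NOT R) forces R = False.
Set Q = True.
  then (E OR NOT H OR NOT Q) forces H = False.
All clauses satisfied.

W=T; V=T; Q=T; R=F; U=F; H=F; E=F; G=F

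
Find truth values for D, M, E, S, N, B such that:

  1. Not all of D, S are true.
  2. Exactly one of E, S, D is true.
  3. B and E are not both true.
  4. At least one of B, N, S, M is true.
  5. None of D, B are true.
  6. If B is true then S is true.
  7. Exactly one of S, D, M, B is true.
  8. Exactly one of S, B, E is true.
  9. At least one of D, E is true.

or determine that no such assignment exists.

D: False; M: True; E: True; S: False; N: False; B: False

  (1) {D, S}: 0/2 true — not all ✓
  (2) {E, S, D}: 1 true — exactly one ✓
  (3) B=F, E=T — not both ✓
  (4) {B, N, S, M}: 1 true — at least one ✓
  (5) {D, B}: 0 true — none ✓
  (6) B=F ⇒ S: vacuous ✓
  (7) {S, D, M, B}: 1 true — exactly one ✓
  (8) {S, B, E}: 1 true — exactly one ✓
  (9) {D, E}: 1 true — at least one ✓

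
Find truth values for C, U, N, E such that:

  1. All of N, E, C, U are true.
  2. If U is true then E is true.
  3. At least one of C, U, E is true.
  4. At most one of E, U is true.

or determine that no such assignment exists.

Case U = True:
  (1) forces N = True.
  (1) forces E = True.
  Constraint (4) is violated (E=T, U=T) — contradiction.
Case U = False:
  Constraint (1) is violated (U=F) — contradiction.
Both cases fail — unsatisfiable.

No satisfying assignment exists.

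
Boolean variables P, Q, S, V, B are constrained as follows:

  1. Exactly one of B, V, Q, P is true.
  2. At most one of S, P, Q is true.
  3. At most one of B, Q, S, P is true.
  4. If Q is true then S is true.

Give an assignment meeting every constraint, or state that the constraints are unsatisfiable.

P = False, Q = False, S = False, V = False, B = True

  (1) {B, V, Q, P}: 1 true — exactly one ✓
  (2) {S, P, Q}: 0 true — at most one ✓
  (3) {B, Q, S, P}: 1 true — at most one ✓
  (4) Q=F ⇒ S: vacuous ✓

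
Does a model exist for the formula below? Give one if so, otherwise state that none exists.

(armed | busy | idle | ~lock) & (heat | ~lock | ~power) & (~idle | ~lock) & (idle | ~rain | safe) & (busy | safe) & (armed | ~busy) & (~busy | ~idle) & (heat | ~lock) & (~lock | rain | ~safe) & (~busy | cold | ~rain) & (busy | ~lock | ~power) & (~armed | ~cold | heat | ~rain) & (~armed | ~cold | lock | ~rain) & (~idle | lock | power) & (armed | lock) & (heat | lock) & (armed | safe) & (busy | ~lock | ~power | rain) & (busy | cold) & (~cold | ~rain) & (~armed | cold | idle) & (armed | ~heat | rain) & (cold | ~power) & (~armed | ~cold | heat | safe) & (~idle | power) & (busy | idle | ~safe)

Try armed = False:
  (armed | ~busy) forces busy = False.
  (busy | safe) forces safe = True.
  (armed | lock) forces lock = True.
  (armed | busy | idle | ~lock) forces idle = True.
  clause (~idle | ~lock) is falsified — backtrack.
So armed = True.
Set lock = False.
  then (heat | lock) forces heat = True.
Set rain = False.
Set cold = True.
Set safe = True.
Set busy = True.
  then (~busy | ~idle) forces idle = False.
Set power = True.
All clauses satisfied.

armed=T, lock=F, rain=F, cold=T, safe=T, busy=T, idle=F, heat=T, power=T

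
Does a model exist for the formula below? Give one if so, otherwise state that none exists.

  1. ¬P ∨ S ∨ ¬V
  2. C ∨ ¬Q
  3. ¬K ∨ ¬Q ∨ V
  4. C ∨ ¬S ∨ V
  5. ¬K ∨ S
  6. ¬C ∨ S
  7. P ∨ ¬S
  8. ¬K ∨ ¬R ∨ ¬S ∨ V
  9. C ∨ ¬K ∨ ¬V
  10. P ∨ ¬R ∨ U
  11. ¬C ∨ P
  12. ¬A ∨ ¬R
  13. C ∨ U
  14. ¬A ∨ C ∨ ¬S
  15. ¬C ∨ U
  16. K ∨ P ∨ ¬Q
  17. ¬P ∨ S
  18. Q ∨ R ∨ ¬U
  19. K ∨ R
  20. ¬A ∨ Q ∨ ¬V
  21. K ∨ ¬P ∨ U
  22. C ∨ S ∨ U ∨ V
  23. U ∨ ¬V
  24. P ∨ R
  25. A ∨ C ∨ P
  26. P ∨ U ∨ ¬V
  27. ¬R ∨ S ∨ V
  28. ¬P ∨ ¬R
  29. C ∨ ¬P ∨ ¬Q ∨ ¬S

Set P = True.
  then (¬P ∨ S) forces S = True.
  then (¬P ∨ ¬R) forces R = False.
  then (K ∨ R) forces K = True.
Set A = True.
  then (¬A ∨ C ∨ ¬S) forces C = True.
  then (¬C ∨ U) forces U = True.
  then (Q ∨ R ∨ ¬U) forces Q = True.
  then (¬K ∨ ¬Q ∨ V) forces V = True.
All clauses satisfied.

P = True; A = True; U = True; Q = True; K = True; V = True; R = False; C = True; S = True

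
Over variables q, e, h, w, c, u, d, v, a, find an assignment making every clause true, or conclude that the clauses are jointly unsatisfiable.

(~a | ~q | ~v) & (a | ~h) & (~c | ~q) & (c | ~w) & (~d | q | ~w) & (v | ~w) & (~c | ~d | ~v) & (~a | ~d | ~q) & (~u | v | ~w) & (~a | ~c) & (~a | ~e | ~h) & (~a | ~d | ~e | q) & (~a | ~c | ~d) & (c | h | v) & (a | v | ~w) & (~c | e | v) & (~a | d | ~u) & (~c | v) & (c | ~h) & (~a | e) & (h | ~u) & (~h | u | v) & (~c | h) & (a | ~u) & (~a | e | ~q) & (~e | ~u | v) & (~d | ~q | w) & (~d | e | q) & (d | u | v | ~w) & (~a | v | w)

Set q = False.
Set e = False.
  then (~a | e) forces a = False.
  then (a | ~u) forces u = False.
  then (~d | e | q) forces d = False.
  then (a | ~h) forces h = False.
  then (~c | h) forces c = False.
  then (c | ~w) forces w = False.
  then (c | h | v) forces v = True.
All clauses satisfied.

q = False, e = False, h = False, w = False, c = False, u = False, d = False, v = True, a = False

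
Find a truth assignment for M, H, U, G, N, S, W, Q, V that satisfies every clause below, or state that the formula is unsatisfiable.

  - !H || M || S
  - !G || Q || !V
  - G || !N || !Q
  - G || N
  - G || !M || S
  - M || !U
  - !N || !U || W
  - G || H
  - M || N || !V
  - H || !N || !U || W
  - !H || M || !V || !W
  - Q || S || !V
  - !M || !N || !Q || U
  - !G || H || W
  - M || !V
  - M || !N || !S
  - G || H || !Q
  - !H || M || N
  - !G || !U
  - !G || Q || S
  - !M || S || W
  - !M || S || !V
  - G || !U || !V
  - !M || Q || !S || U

Set M = True.
Set H = False.
  then (G || H) forces G = True.
  then (!G || H || W) forces W = True.
  then (!G || !U) forces U = False.
Try N = True:
  (!M || !N || !Q || U) forces Q = False.
  (!G || Q || !V) forces V = False.
  (!G || Q || S) forces S = True.
  clause (!M || Q || !S || U) is falsified — backtrack.
So N = False.
Set S = False.
  then (!G || Q || S) forces Q = True.
  then (!M || S || !V) forces V = False.
All clauses satisfied.

M=T; H=F; U=F; G=T; N=F; S=F; W=T; Q=T; V=F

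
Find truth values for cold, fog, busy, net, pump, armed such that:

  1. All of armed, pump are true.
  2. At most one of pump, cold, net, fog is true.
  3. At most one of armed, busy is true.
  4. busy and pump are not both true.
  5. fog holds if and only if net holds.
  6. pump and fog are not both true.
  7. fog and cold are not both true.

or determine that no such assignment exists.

cold = False, fog = False, busy = False, net = False, pump = True, armed = True

  (1) {armed, pump}: all 2 true ✓
  (2) {pump, cold, net, fog}: 1 true — at most one ✓
  (3) {armed, busy}: 1 true — at most one ✓
  (4) busy=F, pump=T — not both ✓
  (5) fog=F, net=F — same ✓
  (6) pump=T, fog=F — not both ✓
  (7) fog=F, cold=F — not both ✓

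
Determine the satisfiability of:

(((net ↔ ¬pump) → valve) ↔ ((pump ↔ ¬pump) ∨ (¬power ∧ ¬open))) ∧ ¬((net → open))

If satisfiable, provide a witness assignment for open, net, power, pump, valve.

open=F, net=T, power=T, pump=F, valve=F

  ((net ↔ ¬pump) → valve) ↔ ((pump ↔ ¬pump) ∨ (¬power ∧ ¬open)) = True
    (net ↔ ¬pump) → valve = False
      net ↔ ¬pump = True
        ¬pump = True
    (pump ↔ ¬pump) ∨ (¬power ∧ ¬open) = False
      pump ↔ ¬pump = False
        ¬pump = True
      ¬power ∧ ¬open = False
        ¬power = False
        ¬open = True
  ¬((net → open)) = True
    net → open = False
Both conjuncts True, so the formula holds.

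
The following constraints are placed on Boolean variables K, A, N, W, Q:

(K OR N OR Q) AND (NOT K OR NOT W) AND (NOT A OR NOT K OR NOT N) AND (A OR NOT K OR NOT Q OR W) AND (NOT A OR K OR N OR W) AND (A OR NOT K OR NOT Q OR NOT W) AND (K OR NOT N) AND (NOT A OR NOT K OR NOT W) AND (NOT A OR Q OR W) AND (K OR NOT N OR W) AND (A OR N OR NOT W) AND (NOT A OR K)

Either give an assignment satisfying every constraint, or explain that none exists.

K = True, A = False, N = True, W = False, Q = False

Set K = True.
  then (NOT K OR NOT W) forces W = False.
Set A = False.
  then (A OR NOT K OR NOT Q OR W) forces Q = False.
Set N = True.
All clauses satisfied.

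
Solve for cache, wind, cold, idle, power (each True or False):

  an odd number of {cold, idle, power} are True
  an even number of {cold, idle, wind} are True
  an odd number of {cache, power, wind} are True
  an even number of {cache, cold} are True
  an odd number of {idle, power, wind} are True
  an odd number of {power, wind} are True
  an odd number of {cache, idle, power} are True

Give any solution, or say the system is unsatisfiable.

cache=F; wind=F; cold=F; idle=F; power=T

{cold, idle, power}: 1 true → odd ✓
{cold, idle, wind}: 0 true → even ✓
{cache, power, wind}: 1 true → odd ✓
{cache, cold}: 0 true → even ✓
{idle, power, wind}: 1 true → odd ✓
{power, wind}: 1 true → odd ✓
{cache, idle, power}: 1 true → odd ✓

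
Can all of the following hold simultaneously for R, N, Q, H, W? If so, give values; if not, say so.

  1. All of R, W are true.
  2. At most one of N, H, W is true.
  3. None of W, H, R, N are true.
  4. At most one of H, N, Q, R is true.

Case R = True:
  Constraint (3) is violated (R=T) — contradiction.
Case R = False:
  Constraint (1) is violated (R=F) — contradiction.
Both cases fail — unsatisfiable.

Unsatisfiable — no assignment works.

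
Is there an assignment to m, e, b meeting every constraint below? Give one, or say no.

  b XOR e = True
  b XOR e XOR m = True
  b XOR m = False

m=F; e=T; b=F

b XOR e = F XOR T = True ✓
b XOR e XOR m = F XOR T XOR F = True ✓
b XOR m = F XOR F = False ✓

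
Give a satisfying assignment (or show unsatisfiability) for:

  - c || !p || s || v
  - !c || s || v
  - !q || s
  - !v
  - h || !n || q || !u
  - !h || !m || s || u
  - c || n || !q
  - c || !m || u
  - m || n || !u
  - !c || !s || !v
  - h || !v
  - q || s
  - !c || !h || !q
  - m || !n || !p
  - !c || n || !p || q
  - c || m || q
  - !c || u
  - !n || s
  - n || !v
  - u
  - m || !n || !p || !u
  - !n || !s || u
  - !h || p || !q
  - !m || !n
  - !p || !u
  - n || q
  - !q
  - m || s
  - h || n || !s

m=F; p=F; s=T; h=T; v=F; q=F; n=T; c=T; u=T

Unit clause (!v) forces v = False.
Unit clause (u) forces u = True.
In (!p || !u) only !p is left, so p = False.
Unit clause (!q) forces q = False.
In (q || s) only s is left, so s = True.
In (n || q) only n is left, so n = True.
In (h || !n || q || !u) only h is left, so h = True.
In (!m || !n) only !m is left, so m = False.
In (c || m || q) only c is left, so c = True.
All clauses satisfied.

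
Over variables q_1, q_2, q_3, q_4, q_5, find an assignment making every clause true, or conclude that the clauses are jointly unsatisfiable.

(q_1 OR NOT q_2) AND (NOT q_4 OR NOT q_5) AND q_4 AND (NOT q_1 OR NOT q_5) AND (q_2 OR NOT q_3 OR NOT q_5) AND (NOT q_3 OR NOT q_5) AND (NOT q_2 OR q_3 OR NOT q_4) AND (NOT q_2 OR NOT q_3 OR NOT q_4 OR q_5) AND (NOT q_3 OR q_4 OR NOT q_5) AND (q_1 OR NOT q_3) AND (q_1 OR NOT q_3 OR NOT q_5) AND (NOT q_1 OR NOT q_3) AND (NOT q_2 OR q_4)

Unit clause (q_4) forces q_4 = True.
In (NOT q_4 OR NOT q_5) only NOT q_5 is left, so q_5 = False.
Set q_1 = True.
  then (NOT q_1 OR NOT q_3) forces q_3 = False.
  then (NOT q_2 OR q_3 OR NOT q_4) forces q_2 = False.
All clauses satisfied.

q_1 = True, q_2 = False, q_3 = False, q_4 = True, q_5 = False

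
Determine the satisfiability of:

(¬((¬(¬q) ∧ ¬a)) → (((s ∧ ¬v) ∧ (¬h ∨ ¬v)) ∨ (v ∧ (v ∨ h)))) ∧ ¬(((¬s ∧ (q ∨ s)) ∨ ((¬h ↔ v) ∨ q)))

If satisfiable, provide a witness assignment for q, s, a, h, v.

q = False, s = True, a = True, h = False, v = False

  ¬((¬(¬q) ∧ ¬a)) → (((s ∧ ¬v) ∧ (¬h ∨ ¬v)) ∨ (v ∧ (v ∨ h))) = True
    ¬((¬(¬q) ∧ ¬a)) = True
      ¬(¬q) ∧ ¬a = False
        ¬(¬q) = False
          ¬q = True
        ¬a = False
    ((s ∧ ¬v) ∧ (¬h ∨ ¬v)) ∨ (v ∧ (v ∨ h)) = True
      (s ∧ ¬v) ∧ (¬h ∨ ¬v) = True
        s ∧ ¬v = True
          ¬v = True
        ¬h ∨ ¬v = True
          ¬h = True
          ¬v = True
      v ∧ (v ∨ h) = False
        v ∨ h = False
  ¬(((¬s ∧ (q ∨ s)) ∨ ((¬h ↔ v) ∨ q))) = True
    (¬s ∧ (q ∨ s)) ∨ ((¬h ↔ v) ∨ q) = False
      ¬s ∧ (q ∨ s) = False
        ¬s = False
        q ∨ s = True
      (¬h ↔ v) ∨ q = False
        ¬h ↔ v = False
          ¬h = True
Both conjuncts True, so the formula holds.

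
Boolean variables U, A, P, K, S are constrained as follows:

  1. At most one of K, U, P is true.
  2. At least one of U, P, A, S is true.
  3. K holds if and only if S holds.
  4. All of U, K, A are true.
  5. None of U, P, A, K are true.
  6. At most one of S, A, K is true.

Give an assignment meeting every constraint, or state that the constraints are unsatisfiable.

Case U = True:
  Constraint (5) is violated (U=T) — contradiction.
Case U = False:
  Constraint (4) is violated (U=F) — contradiction.
Both cases fail — unsatisfiable.

Unsatisfiable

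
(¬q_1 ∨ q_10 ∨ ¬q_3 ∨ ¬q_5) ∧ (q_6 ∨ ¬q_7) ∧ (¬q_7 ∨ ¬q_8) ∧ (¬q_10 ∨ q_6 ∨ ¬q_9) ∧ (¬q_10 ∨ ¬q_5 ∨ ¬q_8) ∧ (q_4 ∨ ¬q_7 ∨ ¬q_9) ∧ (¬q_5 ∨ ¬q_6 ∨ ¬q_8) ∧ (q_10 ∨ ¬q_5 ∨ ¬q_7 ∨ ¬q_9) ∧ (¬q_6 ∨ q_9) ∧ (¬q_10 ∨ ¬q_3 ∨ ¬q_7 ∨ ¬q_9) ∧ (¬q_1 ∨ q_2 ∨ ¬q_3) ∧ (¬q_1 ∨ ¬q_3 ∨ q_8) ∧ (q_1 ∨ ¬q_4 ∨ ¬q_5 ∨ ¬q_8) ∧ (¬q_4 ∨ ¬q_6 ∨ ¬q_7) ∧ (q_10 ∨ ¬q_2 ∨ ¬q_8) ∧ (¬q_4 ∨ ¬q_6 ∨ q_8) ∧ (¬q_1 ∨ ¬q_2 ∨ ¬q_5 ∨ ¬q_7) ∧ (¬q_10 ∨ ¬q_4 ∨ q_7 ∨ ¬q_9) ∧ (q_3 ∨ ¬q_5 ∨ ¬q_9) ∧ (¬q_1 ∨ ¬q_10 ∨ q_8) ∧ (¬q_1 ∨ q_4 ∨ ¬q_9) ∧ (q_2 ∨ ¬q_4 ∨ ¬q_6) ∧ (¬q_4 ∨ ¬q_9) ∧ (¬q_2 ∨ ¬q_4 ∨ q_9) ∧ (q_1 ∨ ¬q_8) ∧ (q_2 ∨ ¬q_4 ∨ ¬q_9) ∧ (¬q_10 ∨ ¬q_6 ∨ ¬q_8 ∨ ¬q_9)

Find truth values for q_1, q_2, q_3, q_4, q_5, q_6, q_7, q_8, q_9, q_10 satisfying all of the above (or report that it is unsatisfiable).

Set q_1 = False.
  then (q_1 ∨ ¬q_8) forces q_8 = False.
Set q_2 = False.
Set q_3 = True.
Set q_4 = False.
Set q_5 = False.
Set q_6 = True.
  then (¬q_6 ∨ q_9) forces q_9 = True.
  then (q_4 ∨ ¬q_7 ∨ ¬q_9) forces q_7 = False.
Set q_10 = False.
All clauses satisfied.

q_1: False, q_2: False, q_3: True, q_4: False, q_5: False, q_6: True, q_7: False, q_8: False, q_9: True, q_10: False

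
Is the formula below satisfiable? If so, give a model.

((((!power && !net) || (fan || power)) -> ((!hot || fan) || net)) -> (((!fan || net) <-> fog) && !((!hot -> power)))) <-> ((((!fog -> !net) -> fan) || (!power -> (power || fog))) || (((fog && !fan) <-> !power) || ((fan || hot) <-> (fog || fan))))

power = False, net = True, hot = False, fog = True, fan = True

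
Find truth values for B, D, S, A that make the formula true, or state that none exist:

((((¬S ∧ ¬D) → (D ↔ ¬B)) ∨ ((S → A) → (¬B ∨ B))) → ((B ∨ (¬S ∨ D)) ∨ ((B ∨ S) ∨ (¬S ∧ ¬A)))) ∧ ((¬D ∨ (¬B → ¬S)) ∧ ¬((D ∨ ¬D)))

No satisfying assignment exists.

The conjunct ¬((D ∨ ¬D)) is unsatisfiable on its own:
  D=F: evaluates to False.
  D=T: evaluates to False.
So the whole conjunction is unsatisfiable.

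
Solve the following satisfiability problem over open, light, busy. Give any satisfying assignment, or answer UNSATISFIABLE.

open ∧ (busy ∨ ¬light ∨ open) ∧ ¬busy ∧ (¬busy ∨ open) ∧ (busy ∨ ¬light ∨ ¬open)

open=T, light=F, busy=F

Unit clause (open) forces open = True.
Unit clause (¬busy) forces busy = False.
In (busy ∨ ¬light ∨ ¬open) only ¬light is left, so light = False.
Check each clause:
  (open): open holds.
  (busy ∨ ¬light ∨ open): ¬light holds.
  (¬busy): ¬busy holds.
  (¬busy ∨ open): ¬busy holds.
  (busy ∨ ¬light ∨ ¬open): ¬light holds.
All clauses satisfied.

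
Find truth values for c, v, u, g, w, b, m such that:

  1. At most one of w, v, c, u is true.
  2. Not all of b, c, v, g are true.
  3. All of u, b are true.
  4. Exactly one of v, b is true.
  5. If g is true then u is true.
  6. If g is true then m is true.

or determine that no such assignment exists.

c = False; v = False; u = True; g = True; w = False; b = True; m = True

  (1) {w, v, c, u}: 1 true — at most one ✓
  (2) {b, c, v, g}: 2/4 true — not all ✓
  (3) {u, b}: all 2 true ✓
  (4) {v, b}: 1 true — exactly one ✓
  (5) g=T ⇒ u: T ✓
  (6) g=T ⇒ m: T ✓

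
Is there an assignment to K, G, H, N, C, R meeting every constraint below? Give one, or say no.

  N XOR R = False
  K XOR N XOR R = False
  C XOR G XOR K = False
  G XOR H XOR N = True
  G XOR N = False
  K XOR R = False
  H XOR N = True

K = False, G = False, H = True, N = False, C = False, R = False

N XOR R = F XOR F = False ✓
K XOR N XOR R = F XOR F XOR F = False ✓
C XOR G XOR K = F XOR F XOR F = False ✓
G XOR H XOR N = F XOR T XOR F = True ✓
G XOR N = F XOR F = False ✓
K XOR R = F XOR F = False ✓
H XOR N = T XOR F = True ✓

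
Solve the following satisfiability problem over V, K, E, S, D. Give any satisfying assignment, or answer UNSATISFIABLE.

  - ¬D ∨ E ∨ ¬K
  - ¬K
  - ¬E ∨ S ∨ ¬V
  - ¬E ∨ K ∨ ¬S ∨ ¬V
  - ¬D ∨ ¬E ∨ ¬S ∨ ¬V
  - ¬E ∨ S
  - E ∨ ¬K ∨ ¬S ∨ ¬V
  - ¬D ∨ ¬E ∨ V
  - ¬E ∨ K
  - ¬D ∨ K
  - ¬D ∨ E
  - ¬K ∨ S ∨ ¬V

V: False, K: False, E: False, S: False, D: False

Unit clause (¬K) forces K = False.
In (¬E ∨ K) only ¬E is left, so E = False.
In (¬D ∨ K) only ¬D is left, so D = False.
Set V = False.
Set S = False.
All clauses satisfied.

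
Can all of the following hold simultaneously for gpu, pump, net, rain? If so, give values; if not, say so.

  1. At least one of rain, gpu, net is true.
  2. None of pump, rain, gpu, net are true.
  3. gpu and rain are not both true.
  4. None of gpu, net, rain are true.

Case pump = True:
  Constraint (2) is violated (pump=T) — contradiction.
Case pump = False:
  (2) forces rain = False.
  (2) forces gpu = False.
  (1) with rain=F, gpu=F forces net = True.
  Constraint (2) is violated (net=T) — contradiction.
Both cases fail — unsatisfiable.

Unsatisfiable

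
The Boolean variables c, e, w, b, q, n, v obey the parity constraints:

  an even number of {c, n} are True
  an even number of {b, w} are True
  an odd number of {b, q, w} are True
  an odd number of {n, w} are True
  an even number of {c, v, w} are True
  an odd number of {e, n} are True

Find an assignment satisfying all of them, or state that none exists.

c = False; e = True; w = True; b = True; q = True; n = False; v = True

{c, n}: 0 true → even ✓
{b, w}: 2 true → even ✓
{b, q, w}: 3 true → odd ✓
{n, w}: 1 true → odd ✓
{c, v, w}: 2 true → even ✓
{e, n}: 1 true → odd ✓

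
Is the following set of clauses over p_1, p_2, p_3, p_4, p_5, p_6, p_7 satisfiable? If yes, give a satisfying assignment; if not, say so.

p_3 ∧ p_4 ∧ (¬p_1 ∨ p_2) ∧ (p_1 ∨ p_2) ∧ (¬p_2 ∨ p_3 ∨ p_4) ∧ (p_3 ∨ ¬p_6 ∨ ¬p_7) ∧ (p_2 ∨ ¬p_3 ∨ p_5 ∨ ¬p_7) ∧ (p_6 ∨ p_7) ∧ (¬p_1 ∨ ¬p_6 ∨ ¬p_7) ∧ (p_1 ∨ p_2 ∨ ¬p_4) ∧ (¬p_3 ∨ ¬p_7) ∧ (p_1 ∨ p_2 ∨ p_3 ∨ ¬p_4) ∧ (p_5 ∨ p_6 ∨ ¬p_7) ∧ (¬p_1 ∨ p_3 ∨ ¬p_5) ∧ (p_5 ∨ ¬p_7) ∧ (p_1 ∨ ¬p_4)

Unit clause (p_3) forces p_3 = True.
Unit clause (p_4) forces p_4 = True.
In (¬p_3 ∨ ¬p_7) only ¬p_7 is left, so p_7 = False.
In (p_1 ∨ ¬p_4) only p_1 is left, so p_1 = True.
In (¬p_1 ∨ p_2) only p_2 is left, so p_2 = True.
In (p_6 ∨ p_7) only p_6 is left, so p_6 = True.
Set p_5 = True.
All clauses satisfied.

p_1 = True; p_2 = True; p_3 = True; p_4 = True; p_5 = True; p_6 = True; p_7 = False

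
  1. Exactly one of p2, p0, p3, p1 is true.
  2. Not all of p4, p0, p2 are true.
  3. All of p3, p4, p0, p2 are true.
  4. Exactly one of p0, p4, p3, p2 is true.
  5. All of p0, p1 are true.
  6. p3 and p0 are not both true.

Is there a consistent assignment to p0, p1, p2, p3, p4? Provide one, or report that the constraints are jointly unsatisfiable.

Case p4 = True:
  (3) forces p3 = True.
  Constraint (4) is violated (p4=T, p3=T) — contradiction.
Case p4 = False:
  Constraint (3) is violated (p4=F) — contradiction.
Both cases fail — unsatisfiable.

UNSATISFIABLE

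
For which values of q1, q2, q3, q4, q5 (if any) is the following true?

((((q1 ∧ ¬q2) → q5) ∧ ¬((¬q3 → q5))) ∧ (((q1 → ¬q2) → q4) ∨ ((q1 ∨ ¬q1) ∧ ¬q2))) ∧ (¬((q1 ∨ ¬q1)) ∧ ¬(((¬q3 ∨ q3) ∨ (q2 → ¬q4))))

The conjunct ¬((q1 ∨ ¬q1)) is unsatisfiable on its own:
  q1=F: evaluates to False.
  q1=T: evaluates to False.
So the whole conjunction is unsatisfiable.

Unsatisfiable — no assignment works.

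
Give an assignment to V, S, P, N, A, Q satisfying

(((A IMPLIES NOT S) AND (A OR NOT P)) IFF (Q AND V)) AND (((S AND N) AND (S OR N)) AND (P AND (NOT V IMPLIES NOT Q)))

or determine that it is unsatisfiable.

V: False, S: True, P: True, N: True, A: True, Q: False

  ((A IMPLIES NOT S) AND (A OR NOT P)) IFF (Q AND V) = True
    (A IMPLIES NOT S) AND (A OR NOT P) = False
      A IMPLIES NOT S = False
        NOT S = False
      A OR NOT P = True
        NOT P = False
    Q AND V = False
  ((S AND N) AND (S OR N)) AND (P AND (NOT V IMPLIES NOT Q)) = True
    (S AND N) AND (S OR N) = True
      S AND N = True
      S OR N = True
    P AND (NOT V IMPLIES NOT Q) = True
      NOT V IMPLIES NOT Q = True
        NOT V = True
        NOT Q = True
Both conjuncts True, so the formula holds.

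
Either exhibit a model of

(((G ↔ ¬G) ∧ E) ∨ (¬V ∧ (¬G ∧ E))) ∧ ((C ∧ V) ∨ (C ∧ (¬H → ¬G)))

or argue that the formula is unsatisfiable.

G=F, E=T, H=T, C=T, V=F

  ((G ↔ ¬G) ∧ E) ∨ (¬V ∧ (¬G ∧ E)) = True
    (G ↔ ¬G) ∧ E = False
      G ↔ ¬G = False
        ¬G = True
    ¬V ∧ (¬G ∧ E) = True
      ¬V = True
      ¬G ∧ E = True
        ¬G = True
  (C ∧ V) ∨ (C ∧ (¬H → ¬G)) = True
    C ∧ V = False
    C ∧ (¬H → ¬G) = True
      ¬H → ¬G = True
        ¬H = False
        ¬G = True
Both conjuncts True, so the formula holds.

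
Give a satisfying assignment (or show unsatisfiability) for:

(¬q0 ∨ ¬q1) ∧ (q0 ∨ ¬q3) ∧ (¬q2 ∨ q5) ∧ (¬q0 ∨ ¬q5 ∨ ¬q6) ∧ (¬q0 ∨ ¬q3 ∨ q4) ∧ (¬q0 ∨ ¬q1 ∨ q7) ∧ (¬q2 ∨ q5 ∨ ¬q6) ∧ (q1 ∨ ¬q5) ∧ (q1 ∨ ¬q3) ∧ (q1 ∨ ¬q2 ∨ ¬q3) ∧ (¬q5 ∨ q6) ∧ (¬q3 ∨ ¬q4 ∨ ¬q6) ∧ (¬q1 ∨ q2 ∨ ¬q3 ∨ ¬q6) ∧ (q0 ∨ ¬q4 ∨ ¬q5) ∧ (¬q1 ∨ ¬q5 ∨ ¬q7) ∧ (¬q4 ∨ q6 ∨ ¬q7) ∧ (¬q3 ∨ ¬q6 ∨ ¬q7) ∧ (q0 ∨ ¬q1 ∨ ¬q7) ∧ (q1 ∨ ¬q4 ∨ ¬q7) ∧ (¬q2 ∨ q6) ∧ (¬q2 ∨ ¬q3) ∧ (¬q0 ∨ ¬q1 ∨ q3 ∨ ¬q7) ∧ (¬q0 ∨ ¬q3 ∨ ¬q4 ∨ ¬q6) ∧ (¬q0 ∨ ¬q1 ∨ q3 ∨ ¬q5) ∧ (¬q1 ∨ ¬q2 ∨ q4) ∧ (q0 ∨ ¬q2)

q0=F, q1=T, q2=F, q3=F, q4=T, q5=F, q6=F, q7=F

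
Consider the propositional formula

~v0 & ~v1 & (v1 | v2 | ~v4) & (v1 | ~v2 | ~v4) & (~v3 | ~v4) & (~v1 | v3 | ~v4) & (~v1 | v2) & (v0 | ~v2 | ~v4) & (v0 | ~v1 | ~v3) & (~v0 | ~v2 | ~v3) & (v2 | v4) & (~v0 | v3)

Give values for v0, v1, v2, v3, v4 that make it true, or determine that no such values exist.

Unit clause (~v0) forces v0 = False.
Unit clause (~v1) forces v1 = False.
Try v2 = False:
  (v1 | v2 | ~v4) forces v4 = False.
  clause (v2 | v4) is falsified — backtrack.
So v2 = True.
  then (v1 | ~v2 | ~v4) forces v4 = False.
Set v3 = False.
All clauses satisfied.

v0 = False, v1 = False, v2 = True, v3 = False, v4 = False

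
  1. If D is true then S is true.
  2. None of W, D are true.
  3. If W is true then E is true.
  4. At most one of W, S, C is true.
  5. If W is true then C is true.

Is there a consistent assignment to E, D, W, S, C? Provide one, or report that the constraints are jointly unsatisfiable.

E: True, D: False, W: False, S: False, C: True

  (1) D=F ⇒ S: vacuous ✓
  (2) {W, D}: 0 true — none ✓
  (3) W=F ⇒ E: vacuous ✓
  (4) {W, S, C}: 1 true — at most one ✓
  (5) W=F ⇒ C: vacuous ✓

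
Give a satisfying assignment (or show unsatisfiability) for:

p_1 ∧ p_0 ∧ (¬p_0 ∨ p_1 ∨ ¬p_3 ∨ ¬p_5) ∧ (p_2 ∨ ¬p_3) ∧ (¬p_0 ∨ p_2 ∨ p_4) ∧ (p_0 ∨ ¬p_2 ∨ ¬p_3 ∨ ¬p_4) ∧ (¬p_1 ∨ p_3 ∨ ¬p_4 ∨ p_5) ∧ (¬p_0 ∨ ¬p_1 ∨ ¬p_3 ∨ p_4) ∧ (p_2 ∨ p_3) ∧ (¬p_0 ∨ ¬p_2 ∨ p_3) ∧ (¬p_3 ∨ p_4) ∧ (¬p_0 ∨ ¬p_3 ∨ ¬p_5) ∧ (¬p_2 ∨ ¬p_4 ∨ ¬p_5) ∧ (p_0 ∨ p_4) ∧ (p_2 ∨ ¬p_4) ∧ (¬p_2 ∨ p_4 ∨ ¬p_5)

p_0 = True, p_1 = True, p_2 = True, p_3 = True, p_4 = True, p_5 = False

Unit clause (p_1) forces p_1 = True.
Unit clause (p_0) forces p_0 = True.
Try p_2 = False:
  (p_2 ∨ ¬p_3) forces p_3 = False.
  clause (p_2 ∨ p_3) is falsified — backtrack.
So p_2 = True.
  then (¬p_0 ∨ ¬p_2 ∨ p_3) forces p_3 = True.
  then (¬p_3 ∨ p_4) forces p_4 = True.
  then (¬p_0 ∨ ¬p_3 ∨ ¬p_5) forces p_5 = False.
All clauses satisfied.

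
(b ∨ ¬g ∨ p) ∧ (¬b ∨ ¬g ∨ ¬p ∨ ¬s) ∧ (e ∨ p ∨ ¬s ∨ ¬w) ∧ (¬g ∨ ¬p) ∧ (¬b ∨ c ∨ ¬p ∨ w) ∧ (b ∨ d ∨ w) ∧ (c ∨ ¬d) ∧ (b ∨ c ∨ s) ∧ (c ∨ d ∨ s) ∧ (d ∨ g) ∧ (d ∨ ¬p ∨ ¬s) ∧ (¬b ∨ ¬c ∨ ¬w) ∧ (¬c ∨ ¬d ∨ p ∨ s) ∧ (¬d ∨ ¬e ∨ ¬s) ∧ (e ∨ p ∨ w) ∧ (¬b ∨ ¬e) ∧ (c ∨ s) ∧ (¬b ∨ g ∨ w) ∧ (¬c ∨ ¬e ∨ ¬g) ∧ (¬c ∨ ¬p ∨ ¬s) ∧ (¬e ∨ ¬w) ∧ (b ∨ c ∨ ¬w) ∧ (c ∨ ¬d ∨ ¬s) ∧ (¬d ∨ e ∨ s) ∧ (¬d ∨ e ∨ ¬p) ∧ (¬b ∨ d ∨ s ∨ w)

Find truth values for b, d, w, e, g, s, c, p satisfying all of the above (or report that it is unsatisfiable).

b=F, d=T, w=F, e=T, g=F, s=F, c=T, p=T

Set b = False.
Try d = False:
  (b ∨ d ∨ w) forces w = True.
  (d ∨ g) forces g = True.
  (b ∨ ¬g ∨ p) forces p = True.
  clause (¬g ∨ ¬p) is falsified — backtrack.
So d = True.
  then (c ∨ ¬d) forces c = True.
Set w = False.
Set e = True.
  then (¬d ∨ ¬e ∨ ¬s) forces s = False.
  then (¬c ∨ ¬e ∨ ¬g) forces g = False.
  then (¬c ∨ ¬d ∨ p ∨ s) forces p = True.
All clauses satisfied.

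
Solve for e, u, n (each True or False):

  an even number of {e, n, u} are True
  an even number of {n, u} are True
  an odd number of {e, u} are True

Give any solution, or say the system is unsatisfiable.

e = False, u = True, n = True

{e, n, u}: 2 true → even ✓
{n, u}: 2 true → even ✓
{e, u}: 1 true → odd ✓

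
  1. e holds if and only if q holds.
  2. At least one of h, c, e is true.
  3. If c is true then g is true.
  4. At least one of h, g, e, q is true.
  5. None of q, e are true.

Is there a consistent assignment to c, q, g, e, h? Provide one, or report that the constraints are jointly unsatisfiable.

c=F, q=F, g=T, e=F, h=T

  (1) e=F, q=F — same ✓
  (2) {h, c, e}: 1 true — at least one ✓
  (3) c=F ⇒ g: vacuous ✓
  (4) {h, g, e, q}: 2 true — at least one ✓
  (5) {q, e}: 0 true — none ✓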